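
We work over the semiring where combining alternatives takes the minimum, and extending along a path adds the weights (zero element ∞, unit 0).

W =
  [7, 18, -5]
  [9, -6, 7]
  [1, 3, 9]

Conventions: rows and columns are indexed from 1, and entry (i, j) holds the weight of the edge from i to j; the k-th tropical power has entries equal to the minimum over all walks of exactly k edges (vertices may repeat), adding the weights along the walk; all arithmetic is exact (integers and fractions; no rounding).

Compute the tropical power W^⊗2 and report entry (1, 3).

W^⊗2:
  [-4, -2, 2]
  [3, -12, 1]
  [8, -3, -4]
Key observation: the optimum is the walk 1->1->3, with weight 7 + (-5) = 2.
Optimal value attained by: walk 1->1->3.
Answer: (W^⊗2)[1][3] = 2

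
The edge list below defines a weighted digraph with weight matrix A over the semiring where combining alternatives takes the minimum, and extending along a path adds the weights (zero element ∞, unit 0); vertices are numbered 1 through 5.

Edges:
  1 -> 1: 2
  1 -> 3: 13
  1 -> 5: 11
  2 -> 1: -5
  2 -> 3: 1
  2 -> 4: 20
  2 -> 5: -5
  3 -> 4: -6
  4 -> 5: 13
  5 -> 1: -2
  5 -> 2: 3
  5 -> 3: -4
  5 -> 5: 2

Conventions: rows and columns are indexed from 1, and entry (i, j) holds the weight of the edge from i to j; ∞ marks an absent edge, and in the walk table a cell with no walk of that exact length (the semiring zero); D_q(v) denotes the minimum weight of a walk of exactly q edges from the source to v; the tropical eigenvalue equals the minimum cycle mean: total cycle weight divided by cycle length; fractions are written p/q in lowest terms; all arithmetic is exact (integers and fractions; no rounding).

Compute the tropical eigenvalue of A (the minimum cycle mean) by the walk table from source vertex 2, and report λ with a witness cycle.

q=0: [∞, 0, ∞, ∞, ∞]
q=1: [-5, ∞, 1, 20, -5]
q=2: [-7, -2, -9, -5, -3]
q=3: [-7, 0, -7, -15, -7]
q=4: [-9, -4, -11, -13, -5]
q=5: [-9, -2, -9, -17, -9]
Optimal cycle mean attained by: cycle 2->5->2, total (-5) + 3, length 2.
Answer: λ = -1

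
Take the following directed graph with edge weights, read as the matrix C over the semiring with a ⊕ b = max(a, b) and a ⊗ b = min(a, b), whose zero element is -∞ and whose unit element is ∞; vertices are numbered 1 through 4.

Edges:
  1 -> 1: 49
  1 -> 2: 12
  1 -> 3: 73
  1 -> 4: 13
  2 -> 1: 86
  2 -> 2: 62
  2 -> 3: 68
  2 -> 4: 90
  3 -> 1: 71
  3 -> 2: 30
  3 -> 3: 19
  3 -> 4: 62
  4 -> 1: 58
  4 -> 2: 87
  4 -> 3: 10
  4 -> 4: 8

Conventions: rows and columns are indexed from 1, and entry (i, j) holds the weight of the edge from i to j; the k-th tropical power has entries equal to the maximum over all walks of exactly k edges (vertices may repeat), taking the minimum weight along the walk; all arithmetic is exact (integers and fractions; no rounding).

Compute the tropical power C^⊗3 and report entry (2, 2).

C^⊗2:
  [71, 30, 49, 62]
  [68, 87, 73, 62]
  [58, 62, 71, 30]
  [86, 62, 68, 87]
C^⊗3:
  [58, 62, 71, 49]
  [86, 62, 68, 87]
  [71, 62, 62, 62]
  [68, 87, 73, 62]
Key observation: the optimum is the walk 2->2->4->2, with weight 62 min 90 min 87 = 62.
Optimal value attained by: walk 2->2->4->2.
Answer: (C^⊗3)[2][2] = 62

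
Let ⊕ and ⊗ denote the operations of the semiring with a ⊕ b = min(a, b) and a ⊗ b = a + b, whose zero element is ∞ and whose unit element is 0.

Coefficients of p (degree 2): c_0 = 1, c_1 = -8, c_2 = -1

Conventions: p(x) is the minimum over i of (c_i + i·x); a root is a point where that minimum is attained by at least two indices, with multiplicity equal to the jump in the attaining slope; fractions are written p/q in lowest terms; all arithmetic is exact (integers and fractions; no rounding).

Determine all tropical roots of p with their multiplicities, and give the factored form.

hull edge (i=0, c=1) to (i=1, c=-8): slope -9, span 1
hull edge (i=1, c=-8) to (i=2, c=-1): slope 7, span 1
Factored form: p(x) = -1 ⊗ (x ⊕ (-7)) ⊗ (x ⊕ 9)
Answer: roots = -7 (mult 1), 9 (mult 1)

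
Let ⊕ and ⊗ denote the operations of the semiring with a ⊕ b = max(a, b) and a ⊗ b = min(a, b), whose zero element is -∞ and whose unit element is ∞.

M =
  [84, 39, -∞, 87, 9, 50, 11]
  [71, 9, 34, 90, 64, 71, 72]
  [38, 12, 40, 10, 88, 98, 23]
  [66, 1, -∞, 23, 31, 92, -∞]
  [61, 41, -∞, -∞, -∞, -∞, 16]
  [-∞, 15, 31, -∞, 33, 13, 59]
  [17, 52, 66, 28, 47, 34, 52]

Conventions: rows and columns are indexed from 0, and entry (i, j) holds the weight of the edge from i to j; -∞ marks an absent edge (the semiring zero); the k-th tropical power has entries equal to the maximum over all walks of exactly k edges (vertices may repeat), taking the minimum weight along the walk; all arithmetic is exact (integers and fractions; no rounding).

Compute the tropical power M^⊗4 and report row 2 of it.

M^⊗2:
  [84, 39, 34, 84, 39, 87, 50]
  [71, 52, 66, 71, 47, 90, 59]
  [61, 41, 40, 38, 40, 40, 59]
  [66, 39, 31, 66, 33, 50, 59]
  [61, 39, 34, 61, 41, 50, 41]
  [33, 52, 59, 28, 47, 34, 52]
  [52, 52, 52, 52, 66, 66, 52]
M^⊗3:
  [84, 50, 50, 84, 47, 84, 59]
  [71, 52, 59, 71, 66, 71, 59]
  [61, 52, 59, 61, 47, 50, 52]
  [66, 52, 59, 66, 47, 66, 52]
  [61, 41, 41, 61, 41, 61, 50]
  [52, 52, 52, 52, 59, 59, 52]
  [61, 52, 52, 52, 52, 52, 59]
M^⊗4:
  [84, 52, 59, 84, 50, 84, 59]
  [71, 52, 59, 71, 59, 71, 59]
  [61, 52, 52, 61, 59, 61, 52]
  [66, 52, 52, 66, 59, 66, 59]
  [61, 50, 50, 61, 47, 61, 59]
  [59, 52, 52, 52, 52, 52, 59]
  [61, 52, 59, 61, 52, 52, 52]
Answer: row 2 of M^⊗4 = [61, 52, 52, 61, 59, 61, 52]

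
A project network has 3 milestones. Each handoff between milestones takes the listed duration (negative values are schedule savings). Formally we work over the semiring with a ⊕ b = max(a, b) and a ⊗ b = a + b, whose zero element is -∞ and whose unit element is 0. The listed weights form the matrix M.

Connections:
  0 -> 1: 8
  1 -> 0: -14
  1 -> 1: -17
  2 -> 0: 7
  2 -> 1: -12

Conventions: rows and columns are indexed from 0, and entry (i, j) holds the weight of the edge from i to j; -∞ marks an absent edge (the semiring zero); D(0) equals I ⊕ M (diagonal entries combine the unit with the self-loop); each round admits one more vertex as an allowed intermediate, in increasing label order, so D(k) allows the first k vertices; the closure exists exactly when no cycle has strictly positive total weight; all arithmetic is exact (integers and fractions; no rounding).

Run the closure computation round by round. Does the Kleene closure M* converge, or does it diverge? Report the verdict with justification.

D(0):
  [0, 8, -∞]
  [-14, 0, -∞]
  [7, -12, 0]
D(1):
  [0, 8, -∞]
  [-14, 0, -∞]
  [7, 15, 0]
D(2):
  [0, 8, -∞]
  [-14, 0, -∞]
  [7, 15, 0]
D(3):
  [0, 8, -∞]
  [-14, 0, -∞]
  [7, 15, 0]
Key observation: every diagonal entry stays at the unit through all rounds, so no improving cycle exists.
Answer: CONVERGES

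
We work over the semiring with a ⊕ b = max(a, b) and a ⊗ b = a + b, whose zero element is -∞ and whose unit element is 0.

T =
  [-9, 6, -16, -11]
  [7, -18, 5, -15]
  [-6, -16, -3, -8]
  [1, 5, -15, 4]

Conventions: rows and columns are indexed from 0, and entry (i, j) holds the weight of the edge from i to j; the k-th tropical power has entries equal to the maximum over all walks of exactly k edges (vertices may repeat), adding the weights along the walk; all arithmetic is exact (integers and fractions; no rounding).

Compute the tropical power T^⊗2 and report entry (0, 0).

T^⊗2:
  [13, -3, 11, -7]
  [-1, 13, 2, -3]
  [-7, 0, -6, -4]
  [12, 9, 10, 8]
Key observation: the optimum is the walk 0->1->0, with weight 6 + 7 = 13.
Optimal value attained by: walk 0->1->0.
Answer: (T^⊗2)[0][0] = 13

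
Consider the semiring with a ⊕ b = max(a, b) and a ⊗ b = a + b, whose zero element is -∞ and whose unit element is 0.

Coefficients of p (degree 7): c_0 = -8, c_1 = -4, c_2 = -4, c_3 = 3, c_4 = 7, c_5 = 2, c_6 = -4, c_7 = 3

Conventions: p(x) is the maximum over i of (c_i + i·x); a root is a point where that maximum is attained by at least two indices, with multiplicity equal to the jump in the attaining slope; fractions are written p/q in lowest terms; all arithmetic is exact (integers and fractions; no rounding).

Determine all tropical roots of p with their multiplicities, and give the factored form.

hull edge (i=0, c=-8) to (i=1, c=-4): slope 4, span 1
hull edge (i=1, c=-4) to (i=4, c=7): slope 11/3, span 3
hull edge (i=4, c=7) to (i=7, c=3): slope -4/3, span 3
Factored form: p(x) = 3 ⊗ (x ⊕ (-4)) ⊗ (x ⊕ (-11/3)) ⊗ (x ⊕ (-11/3)) ⊗ (x ⊕ (-11/3)) ⊗ (x ⊕ 4/3) ⊗ (x ⊕ 4/3) ⊗ (x ⊕ 4/3)
Answer: roots = -4 (mult 1), -11/3 (mult 3), 4/3 (mult 3)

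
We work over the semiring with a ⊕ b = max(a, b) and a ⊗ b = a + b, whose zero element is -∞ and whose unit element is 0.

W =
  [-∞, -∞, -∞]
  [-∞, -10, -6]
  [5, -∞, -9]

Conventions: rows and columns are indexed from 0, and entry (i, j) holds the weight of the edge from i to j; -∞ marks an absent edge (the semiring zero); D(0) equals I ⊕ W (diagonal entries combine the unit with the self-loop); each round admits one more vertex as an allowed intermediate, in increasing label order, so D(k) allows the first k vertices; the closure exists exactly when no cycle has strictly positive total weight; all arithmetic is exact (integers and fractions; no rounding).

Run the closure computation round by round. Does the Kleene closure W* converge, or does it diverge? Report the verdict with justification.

D(0):
  [0, -∞, -∞]
  [-∞, 0, -6]
  [5, -∞, 0]
D(1):
  [0, -∞, -∞]
  [-∞, 0, -6]
  [5, -∞, 0]
D(2):
  [0, -∞, -∞]
  [-∞, 0, -6]
  [5, -∞, 0]
D(3):
  [0, -∞, -∞]
  [-1, 0, -6]
  [5, -∞, 0]
Key observation: every diagonal entry stays at the unit through all rounds, so no improving cycle exists.
Answer: CONVERGES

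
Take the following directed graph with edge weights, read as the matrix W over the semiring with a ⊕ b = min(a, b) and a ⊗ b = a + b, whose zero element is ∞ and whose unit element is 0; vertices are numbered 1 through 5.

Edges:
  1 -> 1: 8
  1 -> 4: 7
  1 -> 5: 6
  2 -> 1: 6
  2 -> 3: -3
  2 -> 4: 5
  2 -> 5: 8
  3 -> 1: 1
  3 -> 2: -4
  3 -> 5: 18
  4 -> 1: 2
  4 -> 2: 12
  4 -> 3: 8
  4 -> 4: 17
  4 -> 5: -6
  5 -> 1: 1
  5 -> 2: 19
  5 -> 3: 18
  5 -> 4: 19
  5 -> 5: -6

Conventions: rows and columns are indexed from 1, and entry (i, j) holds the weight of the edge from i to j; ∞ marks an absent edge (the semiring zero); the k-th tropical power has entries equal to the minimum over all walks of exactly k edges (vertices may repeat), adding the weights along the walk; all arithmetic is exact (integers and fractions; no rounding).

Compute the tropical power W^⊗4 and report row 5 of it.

W^⊗2:
  [7, 19, 15, 15, 0]
  [-2, -7, 13, 13, -1]
  [2, 37, -7, 1, 4]
  [-5, 4, 9, 9, -12]
  [-5, 13, 12, 8, -12]
W^⊗3:
  [1, 11, 16, 14, -6]
  [-1, 9, -10, -2, -7]
  [-6, -11, 9, 9, -5]
  [-11, 5, 1, 2, -18]
  [-11, 7, 6, 2, -18]
W^⊗4:
  [-5, 12, 8, 8, -12]
  [-9, -14, 6, 6, -13]
  [-5, 5, -14, -6, -11]
  [-17, -3, 0, -4, -24]
  [-17, 1, 0, -4, -24]
Answer: row 5 of W^⊗4 = [-17, 1, 0, -4, -24]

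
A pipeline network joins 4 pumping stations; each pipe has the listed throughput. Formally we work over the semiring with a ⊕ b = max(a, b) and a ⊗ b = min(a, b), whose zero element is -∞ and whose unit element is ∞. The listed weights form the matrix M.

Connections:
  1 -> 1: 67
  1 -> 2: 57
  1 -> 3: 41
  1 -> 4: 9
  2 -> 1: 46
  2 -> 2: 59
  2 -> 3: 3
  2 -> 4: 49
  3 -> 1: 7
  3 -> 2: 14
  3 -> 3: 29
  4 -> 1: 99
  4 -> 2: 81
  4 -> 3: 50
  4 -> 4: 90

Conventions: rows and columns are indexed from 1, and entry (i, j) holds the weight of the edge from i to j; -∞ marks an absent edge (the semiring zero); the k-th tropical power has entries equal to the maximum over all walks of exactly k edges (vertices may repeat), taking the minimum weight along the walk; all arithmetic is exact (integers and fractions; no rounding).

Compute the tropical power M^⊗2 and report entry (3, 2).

M^⊗2:
  [67, 57, 41, 49]
  [49, 59, 49, 49]
  [14, 14, 29, 14]
  [90, 81, 50, 90]
Key observation: the optimum is the walk 3->2->2, with weight 14 min 59 = 14.
Optimal value attained by: walk 3->2->2.
Answer: (M^⊗2)[3][2] = 14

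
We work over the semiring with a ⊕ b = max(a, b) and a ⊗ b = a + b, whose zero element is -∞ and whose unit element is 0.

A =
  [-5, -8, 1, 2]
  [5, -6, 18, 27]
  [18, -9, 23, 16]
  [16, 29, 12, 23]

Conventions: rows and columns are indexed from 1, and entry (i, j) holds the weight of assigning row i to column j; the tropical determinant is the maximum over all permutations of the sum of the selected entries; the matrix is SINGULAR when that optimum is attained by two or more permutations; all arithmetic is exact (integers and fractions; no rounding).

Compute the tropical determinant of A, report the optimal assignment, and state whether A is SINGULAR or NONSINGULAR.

σ = (1, 2, 3, 4): (-5) + (-6) + 23 + 23 = 35
σ = (1, 2, 4, 3): (-5) + (-6) + 16 + 12 = 17
σ = (1, 3, 2, 4): (-5) + 18 + (-9) + 23 = 27
σ = (1, 3, 4, 2): (-5) + 18 + 16 + 29 = 58
σ = (1, 4, 2, 3): (-5) + 27 + (-9) + 12 = 25
σ = (1, 4, 3, 2): (-5) + 27 + 23 + 29 = 74
σ = (2, 1, 3, 4): (-8) + 5 + 23 + 23 = 43
σ = (2, 1, 4, 3): (-8) + 5 + 16 + 12 = 25
σ = (2, 3, 1, 4): (-8) + 18 + 18 + 23 = 51
σ = (2, 3, 4, 1): (-8) + 18 + 16 + 16 = 42
σ = (2, 4, 1, 3): (-8) + 27 + 18 + 12 = 49
σ = (2, 4, 3, 1): (-8) + 27 + 23 + 16 = 58
σ = (3, 1, 2, 4): 1 + 5 + (-9) + 23 = 20
σ = (3, 1, 4, 2): 1 + 5 + 16 + 29 = 51
σ = (3, 2, 1, 4): 1 + (-6) + 18 + 23 = 36
σ = (3, 2, 4, 1): 1 + (-6) + 16 + 16 = 27
σ = (3, 4, 1, 2): 1 + 27 + 18 + 29 = 75
σ = (3, 4, 2, 1): 1 + 27 + (-9) + 16 = 35
σ = (4, 1, 2, 3): 2 + 5 + (-9) + 12 = 10
σ = (4, 1, 3, 2): 2 + 5 + 23 + 29 = 59
σ = (4, 2, 1, 3): 2 + (-6) + 18 + 12 = 26
σ = (4, 2, 3, 1): 2 + (-6) + 23 + 16 = 35
σ = (4, 3, 1, 2): 2 + 18 + 18 + 29 = 67
σ = (4, 3, 2, 1): 2 + 18 + (-9) + 16 = 27
Optimal value attained by: σ = (3, 4, 1, 2).
Answer: det⊕(A) = 75; verdict: NONSINGULAR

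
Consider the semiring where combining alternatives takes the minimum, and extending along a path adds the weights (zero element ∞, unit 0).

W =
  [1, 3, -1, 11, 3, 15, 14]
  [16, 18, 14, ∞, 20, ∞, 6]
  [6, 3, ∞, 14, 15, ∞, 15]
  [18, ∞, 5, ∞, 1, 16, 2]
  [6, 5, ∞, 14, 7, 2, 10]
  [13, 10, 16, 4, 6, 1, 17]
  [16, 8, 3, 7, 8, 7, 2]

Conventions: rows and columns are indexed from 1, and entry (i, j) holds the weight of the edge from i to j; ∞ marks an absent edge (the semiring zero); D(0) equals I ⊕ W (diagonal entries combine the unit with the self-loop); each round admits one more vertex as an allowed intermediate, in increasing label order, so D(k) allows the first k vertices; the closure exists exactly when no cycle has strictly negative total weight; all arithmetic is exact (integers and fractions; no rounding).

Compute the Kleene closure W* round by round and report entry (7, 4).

D(0):
  [0, 3, -1, 11, 3, 15, 14]
  [16, 0, 14, ∞, 20, ∞, 6]
  [6, 3, 0, 14, 15, ∞, 15]
  [18, ∞, 5, 0, 1, 16, 2]
  [6, 5, ∞, 14, 0, 2, 10]
  [13, 10, 16, 4, 6, 0, 17]
  [16, 8, 3, 7, 8, 7, 0]
D(1):
  [0, 3, -1, 11, 3, 15, 14]
  [16, 0, 14, 27, 19, 31, 6]
  [6, 3, 0, 14, 9, 21, 15]
  [18, 21, 5, 0, 1, 16, 2]
  [6, 5, 5, 14, 0, 2, 10]
  [13, 10, 12, 4, 6, 0, 17]
  [16, 8, 3, 7, 8, 7, 0]
D(2):
  [0, 3, -1, 11, 3, 15, 9]
  [16, 0, 14, 27, 19, 31, 6]
  [6, 3, 0, 14, 9, 21, 9]
  [18, 21, 5, 0, 1, 16, 2]
  [6, 5, 5, 14, 0, 2, 10]
  [13, 10, 12, 4, 6, 0, 16]
  [16, 8, 3, 7, 8, 7, 0]
D(3):
  [0, 2, -1, 11, 3, 15, 8]
  [16, 0, 14, 27, 19, 31, 6]
  [6, 3, 0, 14, 9, 21, 9]
  [11, 8, 5, 0, 1, 16, 2]
  [6, 5, 5, 14, 0, 2, 10]
  [13, 10, 12, 4, 6, 0, 16]
  [9, 6, 3, 7, 8, 7, 0]
D(4):
  [0, 2, -1, 11, 3, 15, 8]
  [16, 0, 14, 27, 19, 31, 6]
  [6, 3, 0, 14, 9, 21, 9]
  [11, 8, 5, 0, 1, 16, 2]
  [6, 5, 5, 14, 0, 2, 10]
  [13, 10, 9, 4, 5, 0, 6]
  [9, 6, 3, 7, 8, 7, 0]
D(5):
  [0, 2, -1, 11, 3, 5, 8]
  [16, 0, 14, 27, 19, 21, 6]
  [6, 3, 0, 14, 9, 11, 9]
  [7, 6, 5, 0, 1, 3, 2]
  [6, 5, 5, 14, 0, 2, 10]
  [11, 10, 9, 4, 5, 0, 6]
  [9, 6, 3, 7, 8, 7, 0]
D(6):
  [0, 2, -1, 9, 3, 5, 8]
  [16, 0, 14, 25, 19, 21, 6]
  [6, 3, 0, 14, 9, 11, 9]
  [7, 6, 5, 0, 1, 3, 2]
  [6, 5, 5, 6, 0, 2, 8]
  [11, 10, 9, 4, 5, 0, 6]
  [9, 6, 3, 7, 8, 7, 0]
D(7):
  [0, 2, -1, 9, 3, 5, 8]
  [15, 0, 9, 13, 14, 13, 6]
  [6, 3, 0, 14, 9, 11, 9]
  [7, 6, 5, 0, 1, 3, 2]
  [6, 5, 5, 6, 0, 2, 8]
  [11, 10, 9, 4, 5, 0, 6]
  [9, 6, 3, 7, 8, 7, 0]
Answer: W*[7][4] = 7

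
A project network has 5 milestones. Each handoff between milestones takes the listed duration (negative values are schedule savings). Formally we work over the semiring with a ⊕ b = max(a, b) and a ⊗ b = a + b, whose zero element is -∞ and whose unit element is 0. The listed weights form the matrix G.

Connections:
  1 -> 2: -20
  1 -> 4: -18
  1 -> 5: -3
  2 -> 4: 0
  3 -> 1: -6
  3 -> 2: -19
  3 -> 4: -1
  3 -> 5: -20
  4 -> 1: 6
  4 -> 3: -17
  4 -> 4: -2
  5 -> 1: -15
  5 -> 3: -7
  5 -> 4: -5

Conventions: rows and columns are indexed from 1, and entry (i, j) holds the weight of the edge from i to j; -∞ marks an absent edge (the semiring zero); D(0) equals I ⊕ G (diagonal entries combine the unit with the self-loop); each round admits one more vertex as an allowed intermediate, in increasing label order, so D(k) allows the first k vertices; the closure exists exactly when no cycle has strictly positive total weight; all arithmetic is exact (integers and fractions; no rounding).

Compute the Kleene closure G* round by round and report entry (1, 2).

D(0):
  [0, -20, -∞, -18, -3]
  [-∞, 0, -∞, 0, -∞]
  [-6, -19, 0, -1, -20]
  [6, -∞, -17, 0, -∞]
  [-15, -∞, -7, -5, 0]
D(1):
  [0, -20, -∞, -18, -3]
  [-∞, 0, -∞, 0, -∞]
  [-6, -19, 0, -1, -9]
  [6, -14, -17, 0, 3]
  [-15, -35, -7, -5, 0]
D(2):
  [0, -20, -∞, -18, -3]
  [-∞, 0, -∞, 0, -∞]
  [-6, -19, 0, -1, -9]
  [6, -14, -17, 0, 3]
  [-15, -35, -7, -5, 0]
D(3):
  [0, -20, -∞, -18, -3]
  [-∞, 0, -∞, 0, -∞]
  [-6, -19, 0, -1, -9]
  [6, -14, -17, 0, 3]
  [-13, -26, -7, -5, 0]
D(4):
  [0, -20, -35, -18, -3]
  [6, 0, -17, 0, 3]
  [5, -15, 0, -1, 2]
  [6, -14, -17, 0, 3]
  [1, -19, -7, -5, 0]
D(5):
  [0, -20, -10, -8, -3]
  [6, 0, -4, 0, 3]
  [5, -15, 0, -1, 2]
  [6, -14, -4, 0, 3]
  [1, -19, -7, -5, 0]
Answer: G*[1][2] = -20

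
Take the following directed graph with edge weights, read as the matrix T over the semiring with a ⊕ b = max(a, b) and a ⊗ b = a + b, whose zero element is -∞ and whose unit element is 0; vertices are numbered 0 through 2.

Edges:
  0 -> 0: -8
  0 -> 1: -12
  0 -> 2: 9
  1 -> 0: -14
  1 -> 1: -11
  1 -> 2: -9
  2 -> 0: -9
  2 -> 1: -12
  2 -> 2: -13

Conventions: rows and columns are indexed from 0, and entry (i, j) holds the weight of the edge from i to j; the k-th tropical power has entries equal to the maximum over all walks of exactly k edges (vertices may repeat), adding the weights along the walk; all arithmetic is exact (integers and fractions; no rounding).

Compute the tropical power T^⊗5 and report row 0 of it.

T^⊗2:
  [0, -3, 1]
  [-18, -21, -5]
  [-17, -21, 0]
T^⊗3:
  [-8, -11, 9]
  [-14, -17, -9]
  [-9, -12, -8]
T^⊗4:
  [0, -3, 1]
  [-18, -21, -5]
  [-17, -20, 0]
T^⊗5:
  [-8, -11, 9]
  [-14, -17, -9]
  [-9, -12, -8]
Answer: row 0 of T^⊗5 = [-8, -11, 9]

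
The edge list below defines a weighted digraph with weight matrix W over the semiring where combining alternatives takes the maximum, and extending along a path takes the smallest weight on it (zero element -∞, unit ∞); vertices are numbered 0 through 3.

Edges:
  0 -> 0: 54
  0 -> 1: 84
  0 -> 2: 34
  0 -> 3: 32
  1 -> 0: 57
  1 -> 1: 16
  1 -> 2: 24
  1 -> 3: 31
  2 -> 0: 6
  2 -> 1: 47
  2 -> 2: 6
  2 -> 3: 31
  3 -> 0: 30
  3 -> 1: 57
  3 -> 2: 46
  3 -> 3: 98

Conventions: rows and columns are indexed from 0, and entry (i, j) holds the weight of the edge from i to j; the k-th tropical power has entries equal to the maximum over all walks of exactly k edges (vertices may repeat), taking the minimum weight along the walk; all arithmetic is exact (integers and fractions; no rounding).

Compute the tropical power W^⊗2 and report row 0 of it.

W^⊗2:
  [57, 54, 34, 32]
  [54, 57, 34, 32]
  [47, 31, 31, 31]
  [57, 57, 46, 98]
Answer: row 0 of W^⊗2 = [57, 54, 34, 32]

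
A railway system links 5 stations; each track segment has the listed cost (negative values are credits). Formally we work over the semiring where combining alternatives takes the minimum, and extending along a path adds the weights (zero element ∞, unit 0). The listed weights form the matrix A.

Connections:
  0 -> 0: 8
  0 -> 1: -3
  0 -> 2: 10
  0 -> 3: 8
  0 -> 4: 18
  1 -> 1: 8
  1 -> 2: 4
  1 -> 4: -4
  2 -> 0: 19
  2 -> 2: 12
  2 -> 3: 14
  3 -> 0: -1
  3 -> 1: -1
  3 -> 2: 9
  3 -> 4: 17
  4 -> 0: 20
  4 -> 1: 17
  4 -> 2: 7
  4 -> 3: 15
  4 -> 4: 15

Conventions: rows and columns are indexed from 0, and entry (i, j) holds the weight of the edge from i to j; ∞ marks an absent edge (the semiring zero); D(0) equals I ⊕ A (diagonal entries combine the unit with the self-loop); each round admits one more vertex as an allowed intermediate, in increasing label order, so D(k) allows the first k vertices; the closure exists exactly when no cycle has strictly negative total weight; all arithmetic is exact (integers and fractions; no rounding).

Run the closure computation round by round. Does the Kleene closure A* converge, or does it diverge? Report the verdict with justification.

D(0):
  [0, -3, 10, 8, 18]
  [∞, 0, 4, ∞, -4]
  [19, ∞, 0, 14, ∞]
  [-1, -1, 9, 0, 17]
  [20, 17, 7, 15, 0]
D(1):
  [0, -3, 10, 8, 18]
  [∞, 0, 4, ∞, -4]
  [19, 16, 0, 14, 37]
  [-1, -4, 9, 0, 17]
  [20, 17, 7, 15, 0]
D(2):
  [0, -3, 1, 8, -7]
  [∞, 0, 4, ∞, -4]
  [19, 16, 0, 14, 12]
  [-1, -4, 0, 0, -8]
  [20, 17, 7, 15, 0]
D(3):
  [0, -3, 1, 8, -7]
  [23, 0, 4, 18, -4]
  [19, 16, 0, 14, 12]
  [-1, -4, 0, 0, -8]
  [20, 17, 7, 15, 0]
D(4):
  [0, -3, 1, 8, -7]
  [17, 0, 4, 18, -4]
  [13, 10, 0, 14, 6]
  [-1, -4, 0, 0, -8]
  [14, 11, 7, 15, 0]
D(5):
  [0, -3, 0, 8, -7]
  [10, 0, 3, 11, -4]
  [13, 10, 0, 14, 6]
  [-1, -4, -1, 0, -8]
  [14, 11, 7, 15, 0]
Key observation: every diagonal entry stays at the unit through all rounds, so no improving cycle exists.
Answer: CONVERGES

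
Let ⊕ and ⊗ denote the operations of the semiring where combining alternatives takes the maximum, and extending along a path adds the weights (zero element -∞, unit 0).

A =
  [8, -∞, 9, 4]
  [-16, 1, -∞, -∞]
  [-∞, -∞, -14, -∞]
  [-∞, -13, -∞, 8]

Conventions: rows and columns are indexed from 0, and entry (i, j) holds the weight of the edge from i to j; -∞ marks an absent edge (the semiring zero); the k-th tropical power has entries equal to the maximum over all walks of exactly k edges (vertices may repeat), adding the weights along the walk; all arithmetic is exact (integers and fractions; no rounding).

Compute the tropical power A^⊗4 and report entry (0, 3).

A^⊗2:
  [16, -9, 17, 12]
  [-8, 2, -7, -12]
  [-∞, -∞, -28, -∞]
  [-29, -5, -∞, 16]
A^⊗3:
  [24, -1, 25, 20]
  [0, 3, 1, -4]
  [-∞, -∞, -42, -∞]
  [-21, 3, -20, 24]
A^⊗4:
  [32, 7, 33, 28]
  [8, 4, 9, 4]
  [-∞, -∞, -56, -∞]
  [-13, 11, -12, 32]
Key observation: the optimum is the walk 0->0->0->0->3, with weight 8 + 8 + 8 + 4 = 28.
Optimal value attained by: walk 0->0->0->0->3.
Answer: (A^⊗4)[0][3] = 28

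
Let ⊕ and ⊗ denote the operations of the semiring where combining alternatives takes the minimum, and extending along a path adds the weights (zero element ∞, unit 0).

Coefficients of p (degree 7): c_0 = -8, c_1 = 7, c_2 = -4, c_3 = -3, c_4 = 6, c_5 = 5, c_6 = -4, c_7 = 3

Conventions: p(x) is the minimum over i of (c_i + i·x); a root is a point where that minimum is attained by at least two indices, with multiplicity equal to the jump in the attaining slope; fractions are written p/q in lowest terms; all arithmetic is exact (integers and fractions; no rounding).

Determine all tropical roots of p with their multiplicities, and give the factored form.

hull edge (i=0, c=-8) to (i=6, c=-4): slope 2/3, span 6
hull edge (i=6, c=-4) to (i=7, c=3): slope 7, span 1
Factored form: p(x) = 3 ⊗ (x ⊕ (-7)) ⊗ (x ⊕ (-2/3)) ⊗ (x ⊕ (-2/3)) ⊗ (x ⊕ (-2/3)) ⊗ (x ⊕ (-2/3)) ⊗ (x ⊕ (-2/3)) ⊗ (x ⊕ (-2/3))
Answer: roots = -7 (mult 1), -2/3 (mult 6)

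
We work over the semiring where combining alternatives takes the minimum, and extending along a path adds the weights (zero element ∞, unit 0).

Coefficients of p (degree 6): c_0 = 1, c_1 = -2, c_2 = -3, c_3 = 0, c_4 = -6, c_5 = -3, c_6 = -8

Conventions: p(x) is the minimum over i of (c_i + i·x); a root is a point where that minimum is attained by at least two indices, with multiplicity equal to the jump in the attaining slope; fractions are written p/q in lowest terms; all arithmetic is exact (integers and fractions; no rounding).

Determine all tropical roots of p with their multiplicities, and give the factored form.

hull edge (i=0, c=1) to (i=1, c=-2): slope -3, span 1
hull edge (i=1, c=-2) to (i=4, c=-6): slope -4/3, span 3
hull edge (i=4, c=-6) to (i=6, c=-8): slope -1, span 2
Factored form: p(x) = -8 ⊗ (x ⊕ 1) ⊗ (x ⊕ 1) ⊗ (x ⊕ 4/3) ⊗ (x ⊕ 4/3) ⊗ (x ⊕ 4/3) ⊗ (x ⊕ 3)
Answer: roots = 1 (mult 2), 4/3 (mult 3), 3 (mult 1)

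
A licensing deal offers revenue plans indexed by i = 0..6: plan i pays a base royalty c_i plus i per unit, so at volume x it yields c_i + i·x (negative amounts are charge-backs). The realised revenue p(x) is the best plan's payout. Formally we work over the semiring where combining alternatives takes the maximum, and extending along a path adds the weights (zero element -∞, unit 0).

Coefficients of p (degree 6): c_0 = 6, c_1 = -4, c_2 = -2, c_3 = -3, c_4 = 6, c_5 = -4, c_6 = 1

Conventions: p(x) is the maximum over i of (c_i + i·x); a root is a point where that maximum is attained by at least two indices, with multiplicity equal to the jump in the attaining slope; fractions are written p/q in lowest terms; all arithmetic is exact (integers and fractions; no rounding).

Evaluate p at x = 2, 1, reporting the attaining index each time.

p(2) = max(6+0·2=6, -4+1·2=-2, -2+2·2=2, -3+3·2=3, 6+4·2=14, -4+5·2=6, 1+6·2=13) = 14 (attained by i=4)
p(1) = max(6+0·1=6, -4+1·1=-3, -2+2·1=0, -3+3·1=0, 6+4·1=10, -4+5·1=1, 1+6·1=7) = 10 (attained by i=4)
Answer: p(2) = 14; p(1) = 10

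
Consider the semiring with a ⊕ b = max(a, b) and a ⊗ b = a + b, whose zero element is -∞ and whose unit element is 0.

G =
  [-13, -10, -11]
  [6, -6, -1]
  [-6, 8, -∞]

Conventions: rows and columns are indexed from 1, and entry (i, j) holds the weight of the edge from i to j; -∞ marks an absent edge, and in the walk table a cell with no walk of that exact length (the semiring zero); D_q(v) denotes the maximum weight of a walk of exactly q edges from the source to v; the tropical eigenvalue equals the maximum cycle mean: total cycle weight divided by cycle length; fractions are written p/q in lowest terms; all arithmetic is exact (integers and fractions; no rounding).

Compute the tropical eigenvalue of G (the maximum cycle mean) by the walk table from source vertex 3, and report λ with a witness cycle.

q=0: [-∞, -∞, 0]
q=1: [-6, 8, -∞]
q=2: [14, 2, 7]
q=3: [8, 15, 3]
Optimal cycle mean attained by: cycle 2->3->2, total (-1) + 8, length 2.
Answer: λ = 7/2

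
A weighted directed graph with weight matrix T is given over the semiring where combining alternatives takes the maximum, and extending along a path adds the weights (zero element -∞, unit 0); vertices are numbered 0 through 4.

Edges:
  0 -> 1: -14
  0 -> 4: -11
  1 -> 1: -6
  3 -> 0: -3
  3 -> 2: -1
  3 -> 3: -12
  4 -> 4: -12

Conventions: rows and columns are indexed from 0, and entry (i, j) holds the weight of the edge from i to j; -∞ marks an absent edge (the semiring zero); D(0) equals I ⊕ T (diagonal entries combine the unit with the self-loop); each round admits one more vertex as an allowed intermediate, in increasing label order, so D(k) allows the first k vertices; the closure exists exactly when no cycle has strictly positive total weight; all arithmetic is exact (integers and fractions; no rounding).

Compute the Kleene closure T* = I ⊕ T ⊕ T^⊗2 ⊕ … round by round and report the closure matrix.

D(0):
  [0, -14, -∞, -∞, -11]
  [-∞, 0, -∞, -∞, -∞]
  [-∞, -∞, 0, -∞, -∞]
  [-3, -∞, -1, 0, -∞]
  [-∞, -∞, -∞, -∞, 0]
D(1):
  [0, -14, -∞, -∞, -11]
  [-∞, 0, -∞, -∞, -∞]
  [-∞, -∞, 0, -∞, -∞]
  [-3, -17, -1, 0, -14]
  [-∞, -∞, -∞, -∞, 0]
D(2):
  [0, -14, -∞, -∞, -11]
  [-∞, 0, -∞, -∞, -∞]
  [-∞, -∞, 0, -∞, -∞]
  [-3, -17, -1, 0, -14]
  [-∞, -∞, -∞, -∞, 0]
D(3):
  [0, -14, -∞, -∞, -11]
  [-∞, 0, -∞, -∞, -∞]
  [-∞, -∞, 0, -∞, -∞]
  [-3, -17, -1, 0, -14]
  [-∞, -∞, -∞, -∞, 0]
D(4):
  [0, -14, -∞, -∞, -11]
  [-∞, 0, -∞, -∞, -∞]
  [-∞, -∞, 0, -∞, -∞]
  [-3, -17, -1, 0, -14]
  [-∞, -∞, -∞, -∞, 0]
D(5):
  [0, -14, -∞, -∞, -11]
  [-∞, 0, -∞, -∞, -∞]
  [-∞, -∞, 0, -∞, -∞]
  [-3, -17, -1, 0, -14]
  [-∞, -∞, -∞, -∞, 0]
Answer: T* = [[0, -14, -∞, -∞, -11], [-∞, 0, -∞, -∞, -∞], [-∞, -∞, 0, -∞, -∞], [-3, -17, -1, 0, -14], [-∞, -∞, -∞, -∞, 0]]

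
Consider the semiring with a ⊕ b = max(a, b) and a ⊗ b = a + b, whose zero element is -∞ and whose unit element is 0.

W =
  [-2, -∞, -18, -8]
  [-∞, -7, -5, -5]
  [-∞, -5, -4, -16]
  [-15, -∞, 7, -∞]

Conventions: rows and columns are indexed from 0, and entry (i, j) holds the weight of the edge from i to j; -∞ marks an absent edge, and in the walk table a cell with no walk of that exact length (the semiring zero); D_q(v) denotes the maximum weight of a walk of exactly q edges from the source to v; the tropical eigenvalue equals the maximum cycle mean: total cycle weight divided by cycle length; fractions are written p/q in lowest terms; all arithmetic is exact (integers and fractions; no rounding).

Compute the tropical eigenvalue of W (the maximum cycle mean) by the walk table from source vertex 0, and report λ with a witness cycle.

q=0: [0, -∞, -∞, -∞]
q=1: [-2, -∞, -18, -8]
q=2: [-4, -23, -1, -10]
q=3: [-6, -6, -3, -12]
q=4: [-8, -8, -5, -11]
Optimal cycle mean attained by: cycle 1->3->2->1, total (-5) + 7 + (-5), length 3.
Answer: λ = -1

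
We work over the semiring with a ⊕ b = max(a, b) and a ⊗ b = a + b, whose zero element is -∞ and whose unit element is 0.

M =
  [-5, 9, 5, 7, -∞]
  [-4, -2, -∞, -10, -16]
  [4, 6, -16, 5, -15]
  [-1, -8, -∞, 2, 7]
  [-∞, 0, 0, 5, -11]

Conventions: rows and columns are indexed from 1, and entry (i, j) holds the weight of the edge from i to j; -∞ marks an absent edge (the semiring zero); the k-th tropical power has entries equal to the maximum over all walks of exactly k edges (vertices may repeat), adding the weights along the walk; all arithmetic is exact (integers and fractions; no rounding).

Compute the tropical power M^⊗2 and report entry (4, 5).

M^⊗2:
  [9, 11, 0, 10, 14]
  [-6, 5, 1, 3, -3]
  [4, 13, 9, 11, 12]
  [1, 8, 7, 12, 9]
  [4, 6, -11, 7, 12]
Key observation: the optimum is the walk 4->4->5, with weight 2 + 7 = 9.
Optimal value attained by: walk 4->4->5.
Answer: (M^⊗2)[4][5] = 9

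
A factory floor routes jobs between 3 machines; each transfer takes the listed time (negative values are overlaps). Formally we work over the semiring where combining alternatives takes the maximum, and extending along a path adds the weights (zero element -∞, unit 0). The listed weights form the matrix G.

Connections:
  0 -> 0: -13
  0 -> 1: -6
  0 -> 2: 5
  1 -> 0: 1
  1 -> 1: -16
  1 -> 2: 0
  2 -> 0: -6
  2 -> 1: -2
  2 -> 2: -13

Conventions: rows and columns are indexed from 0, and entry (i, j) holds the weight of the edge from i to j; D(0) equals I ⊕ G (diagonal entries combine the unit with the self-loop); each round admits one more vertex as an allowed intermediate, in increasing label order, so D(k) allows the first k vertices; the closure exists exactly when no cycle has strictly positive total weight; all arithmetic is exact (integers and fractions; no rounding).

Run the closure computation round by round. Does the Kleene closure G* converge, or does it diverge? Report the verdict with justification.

D(0):
  [0, -6, 5]
  [1, 0, 0]
  [-6, -2, 0]
D(1):
  [0, -6, 5]
  [1, 0, 6]
  [-6, -2, 0]
Detection: at round 2, diagonal entry (2, 2) turns strictly positive.
Key observation: the cycle 2->1->0->2 has total weight (-2) + 1 + 5, which is strictly positive.
Answer: DIVERGES — positive cycle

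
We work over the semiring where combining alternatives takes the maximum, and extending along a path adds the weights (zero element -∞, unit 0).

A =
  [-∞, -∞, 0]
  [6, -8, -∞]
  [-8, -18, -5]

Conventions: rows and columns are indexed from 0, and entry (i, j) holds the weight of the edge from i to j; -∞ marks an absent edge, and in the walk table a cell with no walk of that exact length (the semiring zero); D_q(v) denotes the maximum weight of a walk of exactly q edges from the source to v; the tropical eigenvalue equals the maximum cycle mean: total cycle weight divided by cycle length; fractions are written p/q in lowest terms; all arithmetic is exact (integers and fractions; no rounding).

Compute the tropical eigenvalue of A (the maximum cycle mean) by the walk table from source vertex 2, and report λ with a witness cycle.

q=0: [-∞, -∞, 0]
q=1: [-8, -18, -5]
q=2: [-12, -23, -8]
q=3: [-16, -26, -12]
Optimal cycle mean attained by: cycle 0->2->0, total 0 + (-8), length 2.
Answer: λ = -4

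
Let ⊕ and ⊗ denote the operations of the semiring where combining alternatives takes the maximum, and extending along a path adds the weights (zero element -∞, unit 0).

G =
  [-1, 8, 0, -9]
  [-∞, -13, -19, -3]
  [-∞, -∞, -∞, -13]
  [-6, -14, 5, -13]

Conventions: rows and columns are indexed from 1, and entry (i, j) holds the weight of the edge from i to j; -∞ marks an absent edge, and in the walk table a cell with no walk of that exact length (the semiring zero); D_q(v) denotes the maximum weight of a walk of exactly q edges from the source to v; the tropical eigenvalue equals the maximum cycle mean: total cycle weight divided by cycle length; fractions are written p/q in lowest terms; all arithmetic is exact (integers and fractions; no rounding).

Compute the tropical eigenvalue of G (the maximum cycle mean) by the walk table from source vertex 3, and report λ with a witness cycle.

q=0: [-∞, -∞, 0, -∞]
q=1: [-∞, -∞, -∞, -13]
q=2: [-19, -27, -8, -26]
q=3: [-20, -11, -19, -21]
q=4: [-21, -12, -16, -14]
Optimal cycle mean attained by: cycle 1->2->4->1, total 8 + (-3) + (-6), length 3.
Answer: λ = -1/3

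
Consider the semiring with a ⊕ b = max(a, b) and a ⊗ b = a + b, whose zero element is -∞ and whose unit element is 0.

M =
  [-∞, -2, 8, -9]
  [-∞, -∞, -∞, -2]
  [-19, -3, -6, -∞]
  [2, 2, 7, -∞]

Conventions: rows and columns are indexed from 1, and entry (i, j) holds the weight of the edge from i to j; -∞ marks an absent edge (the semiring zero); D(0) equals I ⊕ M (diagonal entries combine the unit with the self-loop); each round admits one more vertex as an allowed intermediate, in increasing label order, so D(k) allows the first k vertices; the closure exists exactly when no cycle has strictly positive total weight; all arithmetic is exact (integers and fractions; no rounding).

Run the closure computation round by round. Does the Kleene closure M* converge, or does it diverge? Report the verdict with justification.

D(0):
  [0, -2, 8, -9]
  [-∞, 0, -∞, -2]
  [-19, -3, 0, -∞]
  [2, 2, 7, 0]
D(1):
  [0, -2, 8, -9]
  [-∞, 0, -∞, -2]
  [-19, -3, 0, -28]
  [2, 2, 10, 0]
D(2):
  [0, -2, 8, -4]
  [-∞, 0, -∞, -2]
  [-19, -3, 0, -5]
  [2, 2, 10, 0]
Detection: at round 3, diagonal entry (4, 4) turns strictly positive.
Key observation: the cycle 4->1->3->2->4 has total weight 2 + 8 + (-3) + (-2), which is strictly positive.
Answer: DIVERGES — positive cycle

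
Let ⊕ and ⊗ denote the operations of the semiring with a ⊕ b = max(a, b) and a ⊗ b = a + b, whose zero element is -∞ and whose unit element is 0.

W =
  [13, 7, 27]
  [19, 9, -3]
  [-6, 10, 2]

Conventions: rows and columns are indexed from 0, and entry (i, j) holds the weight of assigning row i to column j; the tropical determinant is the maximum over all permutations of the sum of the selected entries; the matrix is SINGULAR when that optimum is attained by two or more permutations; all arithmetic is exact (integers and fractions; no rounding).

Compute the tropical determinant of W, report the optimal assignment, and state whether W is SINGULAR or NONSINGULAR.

σ = (0, 1, 2): 13 + 9 + 2 = 24
σ = (0, 2, 1): 13 + (-3) + 10 = 20
σ = (1, 0, 2): 7 + 19 + 2 = 28
σ = (1, 2, 0): 7 + (-3) + (-6) = -2
σ = (2, 0, 1): 27 + 19 + 10 = 56
σ = (2, 1, 0): 27 + 9 + (-6) = 30
Optimal value attained by: σ = (2, 0, 1).
Answer: det⊕(W) = 56; verdict: NONSINGULAR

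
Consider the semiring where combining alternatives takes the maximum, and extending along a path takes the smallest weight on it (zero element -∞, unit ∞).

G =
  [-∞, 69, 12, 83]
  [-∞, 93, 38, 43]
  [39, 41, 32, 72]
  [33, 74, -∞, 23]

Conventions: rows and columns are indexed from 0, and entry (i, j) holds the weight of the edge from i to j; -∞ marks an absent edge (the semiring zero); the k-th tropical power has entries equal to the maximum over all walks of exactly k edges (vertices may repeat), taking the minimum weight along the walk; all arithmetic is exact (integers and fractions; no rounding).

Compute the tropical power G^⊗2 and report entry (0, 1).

G^⊗2:
  [33, 74, 38, 43]
  [38, 93, 38, 43]
  [33, 72, 38, 41]
  [23, 74, 38, 43]
Key observation: the optimum is the walk 0->3->1, with weight 83 min 74 = 74.
Optimal value attained by: walk 0->3->1.
Answer: (G^⊗2)[0][1] = 74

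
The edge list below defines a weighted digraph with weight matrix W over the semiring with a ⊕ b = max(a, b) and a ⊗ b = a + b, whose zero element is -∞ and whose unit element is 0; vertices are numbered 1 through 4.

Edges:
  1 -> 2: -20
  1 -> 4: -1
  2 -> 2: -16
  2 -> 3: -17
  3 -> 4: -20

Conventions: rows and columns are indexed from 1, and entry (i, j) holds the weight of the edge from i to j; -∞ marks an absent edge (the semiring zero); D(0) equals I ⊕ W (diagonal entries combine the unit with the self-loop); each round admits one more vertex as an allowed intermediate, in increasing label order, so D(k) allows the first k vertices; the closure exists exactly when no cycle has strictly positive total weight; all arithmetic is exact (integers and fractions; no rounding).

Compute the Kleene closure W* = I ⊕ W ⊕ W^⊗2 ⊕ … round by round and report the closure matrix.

D(0):
  [0, -20, -∞, -1]
  [-∞, 0, -17, -∞]
  [-∞, -∞, 0, -20]
  [-∞, -∞, -∞, 0]
D(1):
  [0, -20, -∞, -1]
  [-∞, 0, -17, -∞]
  [-∞, -∞, 0, -20]
  [-∞, -∞, -∞, 0]
D(2):
  [0, -20, -37, -1]
  [-∞, 0, -17, -∞]
  [-∞, -∞, 0, -20]
  [-∞, -∞, -∞, 0]
D(3):
  [0, -20, -37, -1]
  [-∞, 0, -17, -37]
  [-∞, -∞, 0, -20]
  [-∞, -∞, -∞, 0]
D(4):
  [0, -20, -37, -1]
  [-∞, 0, -17, -37]
  [-∞, -∞, 0, -20]
  [-∞, -∞, -∞, 0]
Answer: W* = [[0, -20, -37, -1], [-∞, 0, -17, -37], [-∞, -∞, 0, -20], [-∞, -∞, -∞, 0]]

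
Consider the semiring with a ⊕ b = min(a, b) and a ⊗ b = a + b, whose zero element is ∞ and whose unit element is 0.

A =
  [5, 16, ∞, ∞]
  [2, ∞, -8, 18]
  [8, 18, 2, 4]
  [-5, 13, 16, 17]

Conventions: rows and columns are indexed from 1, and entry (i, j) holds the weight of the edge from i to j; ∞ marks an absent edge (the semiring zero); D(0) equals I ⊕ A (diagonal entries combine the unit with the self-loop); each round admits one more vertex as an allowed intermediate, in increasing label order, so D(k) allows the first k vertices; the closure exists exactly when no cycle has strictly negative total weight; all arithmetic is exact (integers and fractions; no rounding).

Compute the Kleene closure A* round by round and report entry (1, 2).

D(0):
  [0, 16, ∞, ∞]
  [2, 0, -8, 18]
  [8, 18, 0, 4]
  [-5, 13, 16, 0]
D(1):
  [0, 16, ∞, ∞]
  [2, 0, -8, 18]
  [8, 18, 0, 4]
  [-5, 11, 16, 0]
D(2):
  [0, 16, 8, 34]
  [2, 0, -8, 18]
  [8, 18, 0, 4]
  [-5, 11, 3, 0]
D(3):
  [0, 16, 8, 12]
  [0, 0, -8, -4]
  [8, 18, 0, 4]
  [-5, 11, 3, 0]
D(4):
  [0, 16, 8, 12]
  [-9, 0, -8, -4]
  [-1, 15, 0, 4]
  [-5, 11, 3, 0]
Answer: A*[1][2] = 16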